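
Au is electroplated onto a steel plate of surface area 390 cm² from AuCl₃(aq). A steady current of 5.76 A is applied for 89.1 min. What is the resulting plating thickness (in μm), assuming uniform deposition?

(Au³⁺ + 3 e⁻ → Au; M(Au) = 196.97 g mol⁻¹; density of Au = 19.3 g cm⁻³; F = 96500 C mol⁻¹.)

27.8 μm

Q = I·t = 5.760 × 5346.0 = 30790 C; n(e⁻) = 0.3191 mol.
n(Au) = n(e⁻)/3 = 0.1064 mol, so m = 0.1064 × 196.97 = 20.95 g.
Volume = m/ρ = 20.95 / 19.3 = 1.086 cm³.
Thickness = V/A = 1.086 / 390 = 0.00278 cm = 27.8 μm.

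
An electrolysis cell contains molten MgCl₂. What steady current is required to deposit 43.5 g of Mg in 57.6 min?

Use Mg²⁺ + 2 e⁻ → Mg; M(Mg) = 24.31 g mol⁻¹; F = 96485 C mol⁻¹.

99.9 A

n(Mg) = 43.5 / 24.31 = 1.789 mol.
n(e⁻) = 2 × 1.789 = 3.579 mol.
Q = n(e⁻)·F = 3.579 × 96485 = 345300 C.
I = Q/t = 345300 / 3456.0 s = 99.9 A.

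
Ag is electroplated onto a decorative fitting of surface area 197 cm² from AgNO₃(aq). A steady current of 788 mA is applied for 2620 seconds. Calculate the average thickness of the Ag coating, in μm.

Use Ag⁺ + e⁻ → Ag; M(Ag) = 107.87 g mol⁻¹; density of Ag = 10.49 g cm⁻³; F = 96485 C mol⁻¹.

Q = I·t = 0.7880 × 2620.0 = 2065 C; n(e⁻) = 0.02140 mol.
n(Ag) = n(e⁻)/1 = 0.02140 mol, so m = 0.02140 × 107.87 = 2.308 g.
Volume = m/ρ = 2.308 / 10.49 = 0.2200 cm³.
Thickness = V/A = 0.2200 / 197 = 0.00112 cm = 11.2 μm.

11.2 μm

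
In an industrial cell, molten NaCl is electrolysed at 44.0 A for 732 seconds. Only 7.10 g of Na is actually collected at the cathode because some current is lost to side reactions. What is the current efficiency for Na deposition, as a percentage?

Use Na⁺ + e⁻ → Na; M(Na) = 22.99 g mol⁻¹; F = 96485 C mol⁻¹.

Q = I·t = 44.00 × 732.00 = 32210 C; n(e⁻) = 32210/96485 = 0.3338 mol.
Theoretical n(Na) = n(e⁻)/1 = 0.3338 mol, i.e. m_theo = 0.3338 × 22.99 = 7.674 g.
Efficiency = m_actual / m_theo = 7.10 / 7.674 = 92.5 %.

92.5 %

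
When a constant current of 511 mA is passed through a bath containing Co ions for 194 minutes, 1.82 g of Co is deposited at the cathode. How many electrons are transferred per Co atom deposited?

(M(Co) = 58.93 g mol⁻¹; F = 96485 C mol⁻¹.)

2

Q = I·t = 0.5110 A × 11640 s = 5948 C, so n(e⁻) = 5948/96485 = 0.06165 mol.
n(Co) deposited = 1.82 / 58.93 = 0.03088 mol.
Electrons per atom = n(e⁻)/n(Co) = 0.06165 / 0.03088 = 2.00 ≈ 2, so the ion is Co²⁺.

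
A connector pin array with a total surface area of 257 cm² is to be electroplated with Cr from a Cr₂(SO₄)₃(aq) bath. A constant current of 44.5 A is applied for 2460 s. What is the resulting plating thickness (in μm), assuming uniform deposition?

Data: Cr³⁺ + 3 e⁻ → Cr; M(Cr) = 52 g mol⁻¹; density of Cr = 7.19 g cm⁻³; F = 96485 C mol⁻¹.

Q = I·t = 44.50 × 2460.0 = 109500 C; n(e⁻) = 1.135 mol.
n(Cr) = n(e⁻)/3 = 0.3782 mol, so m = 0.3782 × 52 = 19.67 g.
Volume = m/ρ = 19.67 / 7.19 = 2.735 cm³.
Thickness = V/A = 2.735 / 257 = 0.0106 cm = 106 μm.

106 μm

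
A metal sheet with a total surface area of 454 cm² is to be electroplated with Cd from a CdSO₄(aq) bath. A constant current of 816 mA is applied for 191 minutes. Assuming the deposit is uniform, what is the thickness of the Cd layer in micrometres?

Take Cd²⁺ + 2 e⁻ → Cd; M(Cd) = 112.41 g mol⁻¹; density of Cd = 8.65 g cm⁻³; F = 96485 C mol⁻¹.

13.9 μm

Q = I·t = 0.8160 × 11460 = 9351 C; n(e⁻) = 0.09692 mol.
n(Cd) = n(e⁻)/2 = 0.04846 mol, so m = 0.04846 × 112.41 = 5.447 g.
Volume = m/ρ = 5.447 / 8.65 = 0.6298 cm³.
Thickness = V/A = 0.6298 / 454 = 0.00139 cm = 13.9 μm.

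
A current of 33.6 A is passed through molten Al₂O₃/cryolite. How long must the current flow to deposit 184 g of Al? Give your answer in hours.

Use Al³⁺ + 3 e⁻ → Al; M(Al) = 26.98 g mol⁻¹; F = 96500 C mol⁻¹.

n(Al) = m/M = 184 / 26.98 = 6.820 mol.
Each Al atom requires 3 electrons, so n(e⁻) = 3 × 6.820 = 20.46 mol.
Q = n(e⁻)·F = 20.46 × 96500 = 1974000 C.
t = Q/I = 1974000 / 33.60 A = 58760 s = 16.3 h.

16.3 h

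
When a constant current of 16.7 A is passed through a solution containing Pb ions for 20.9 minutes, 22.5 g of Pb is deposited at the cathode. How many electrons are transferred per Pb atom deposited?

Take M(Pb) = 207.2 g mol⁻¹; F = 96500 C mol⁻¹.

Q = I·t = 16.70 A × 1254.0 s = 20940 C, so n(e⁻) = 20940/96500 = 0.2170 mol.
n(Pb) deposited = 22.5 / 207.2 = 0.1086 mol.
Electrons per atom = n(e⁻)/n(Pb) = 0.2170 / 0.1086 = 2.00 ≈ 2, so the ion is Pb²⁺.

2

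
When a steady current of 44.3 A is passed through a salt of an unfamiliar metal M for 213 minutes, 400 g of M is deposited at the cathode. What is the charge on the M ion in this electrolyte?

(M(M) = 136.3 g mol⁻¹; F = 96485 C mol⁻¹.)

+2

Q = I·t = 44.30 A × 12780 s = 566200 C, so n(e⁻) = 566200/96485 = 5.868 mol.
n(M) deposited = 400 / 136.3 = 2.935 mol.
Electrons per atom = n(e⁻)/n(M) = 5.868 / 2.935 = 2.00 ≈ 2, so the ion is M²⁺.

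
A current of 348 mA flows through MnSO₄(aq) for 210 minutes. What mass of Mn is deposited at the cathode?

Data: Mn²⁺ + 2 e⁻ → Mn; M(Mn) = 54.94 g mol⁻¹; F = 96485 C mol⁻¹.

Q = I·t = 0.3480 A × 12600 s = 4385 C.
n(e⁻) = Q/F = 4385 / 96485 = 0.04545 mol.
Mn²⁺ + 2 e⁻ → Mn, so n(Mn) = n(e⁻)/2 = 0.02272 mol.
m = n·M = 0.02272 × 54.94 = 1.25 g.

1.25 g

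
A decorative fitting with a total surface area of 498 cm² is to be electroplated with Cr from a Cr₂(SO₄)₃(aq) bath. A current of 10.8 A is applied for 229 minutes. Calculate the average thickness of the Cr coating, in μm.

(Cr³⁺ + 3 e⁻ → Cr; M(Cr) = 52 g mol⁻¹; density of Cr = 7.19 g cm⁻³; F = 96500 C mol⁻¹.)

74.4 μm

Q = I·t = 10.80 × 13740 = 148400 C; n(e⁻) = 1.538 mol.
n(Cr) = n(e⁻)/3 = 0.5126 mol, so m = 0.5126 × 52 = 26.65 g.
Volume = m/ρ = 26.65 / 7.19 = 3.707 cm³.
Thickness = V/A = 3.707 / 498 = 0.00744 cm = 74.4 μm.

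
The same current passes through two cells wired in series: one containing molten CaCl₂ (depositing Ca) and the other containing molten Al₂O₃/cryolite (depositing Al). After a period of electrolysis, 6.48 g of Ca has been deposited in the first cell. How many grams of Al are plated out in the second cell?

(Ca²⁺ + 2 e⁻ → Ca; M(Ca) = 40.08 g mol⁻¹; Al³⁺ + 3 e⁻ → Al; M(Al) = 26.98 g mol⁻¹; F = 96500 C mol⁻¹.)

2.91 g

n(Ca) = 6.48 / 40.08 = 0.1617 mol.
Since Ca²⁺ + 2 e⁻ → Ca, n(e⁻) passed = 2 × 0.1617 = 0.3234 mol.
Cells in series carry the same charge, so the same 0.3234 mol of electrons passes through cell 2.
Al³⁺ + 3 e⁻ → Al, so n(Al) = 0.3234 / 3 = 0.1078 mol.
m(Al) = 0.1078 × 26.98 = 2.91 g.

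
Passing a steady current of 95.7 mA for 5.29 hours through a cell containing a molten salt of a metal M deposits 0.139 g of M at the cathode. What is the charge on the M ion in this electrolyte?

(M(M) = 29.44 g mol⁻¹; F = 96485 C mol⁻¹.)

Q = I·t = 0.09570 A × 19044 s = 1823 C, so n(e⁻) = 1823/96485 = 0.01889 mol.
n(M) deposited = 0.139 / 29.44 = 0.004721 mol.
Electrons per atom = n(e⁻)/n(M) = 0.01889 / 0.004721 = 4.00 ≈ 4, so the ion is M⁴⁺.

+4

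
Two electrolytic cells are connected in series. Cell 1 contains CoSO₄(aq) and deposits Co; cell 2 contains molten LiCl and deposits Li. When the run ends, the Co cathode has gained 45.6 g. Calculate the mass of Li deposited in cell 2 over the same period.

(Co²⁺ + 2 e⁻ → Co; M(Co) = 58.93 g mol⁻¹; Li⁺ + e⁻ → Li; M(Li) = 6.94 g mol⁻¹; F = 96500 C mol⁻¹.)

10.7 g

n(Co) = 45.6 / 58.93 = 0.7738 mol.
Since Co²⁺ + 2 e⁻ → Co, n(e⁻) passed = 2 × 0.7738 = 1.548 mol.
Cells in series carry the same charge, so the same 1.548 mol of electrons passes through cell 2.
Li⁺ + e⁻ → Li, so n(Li) = 1.548 / 1 = 1.548 mol.
m(Li) = 1.548 × 6.94 = 10.7 g.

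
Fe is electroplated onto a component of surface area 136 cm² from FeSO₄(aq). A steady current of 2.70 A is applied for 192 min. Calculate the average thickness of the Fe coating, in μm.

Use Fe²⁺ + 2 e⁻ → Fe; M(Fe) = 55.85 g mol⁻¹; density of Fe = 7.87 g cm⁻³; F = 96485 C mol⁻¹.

Q = I·t = 2.700 × 11520 = 31100 C; n(e⁻) = 0.3224 mol.
n(Fe) = n(e⁻)/2 = 0.1612 mol, so m = 0.1612 × 55.85 = 9.002 g.
Volume = m/ρ = 9.002 / 7.87 = 1.144 cm³.
Thickness = V/A = 1.144 / 136 = 0.00841 cm = 84.1 μm.

84.1 μm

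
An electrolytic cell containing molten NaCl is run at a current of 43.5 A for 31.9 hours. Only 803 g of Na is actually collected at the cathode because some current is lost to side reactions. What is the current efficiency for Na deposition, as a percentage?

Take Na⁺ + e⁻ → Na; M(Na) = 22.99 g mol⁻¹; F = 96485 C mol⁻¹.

Q = I·t = 43.50 × 114840 = 4996000 C; n(e⁻) = 4996000/96485 = 51.78 mol.
Theoretical n(Na) = n(e⁻)/1 = 51.78 mol, i.e. m_theo = 51.78 × 22.99 = 1190 g.
Efficiency = m_actual / m_theo = 803 / 1190 = 67.5 %.

67.5 %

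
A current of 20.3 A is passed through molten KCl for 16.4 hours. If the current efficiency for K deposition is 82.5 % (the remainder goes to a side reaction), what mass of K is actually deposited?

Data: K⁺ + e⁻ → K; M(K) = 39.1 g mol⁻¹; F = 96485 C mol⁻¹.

Q = I·t = 20.30 × 59040 = 1199000 C.
n(e⁻) = 1199000/96485 = 12.42 mol; theoretically n(K) = 12.42/1 = 12.42 mol, m_theo = 485.7 g.
At 82.5 % efficiency, m_actual = 0.825 × 485.7 = 401 g.

401 g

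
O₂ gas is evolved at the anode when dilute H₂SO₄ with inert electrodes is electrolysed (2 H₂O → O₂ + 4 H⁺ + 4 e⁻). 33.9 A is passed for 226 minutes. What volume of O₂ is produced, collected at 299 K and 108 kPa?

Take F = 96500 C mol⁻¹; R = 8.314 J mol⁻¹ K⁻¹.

27.4 L

Q = I·t = 33.90 A × 13560 s = 459700 C.
n(e⁻) = Q/F = 459700 / 96500 = 4.764 mol.
4 electrons are transferred per O₂ molecule, so n(O₂) = 4.764 / 4 = 1.191 mol.
V = nRT/P = (1.191 × 8.314 × 299) / (108 × 10³ Pa) = 0.0274 m³ = 27.4 L.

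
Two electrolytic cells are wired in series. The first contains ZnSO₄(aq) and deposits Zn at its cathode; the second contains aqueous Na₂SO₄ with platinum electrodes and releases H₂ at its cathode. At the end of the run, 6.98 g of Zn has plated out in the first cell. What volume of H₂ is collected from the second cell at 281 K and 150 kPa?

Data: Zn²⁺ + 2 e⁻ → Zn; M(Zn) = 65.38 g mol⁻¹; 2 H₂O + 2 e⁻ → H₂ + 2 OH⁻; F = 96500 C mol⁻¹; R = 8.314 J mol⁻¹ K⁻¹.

n(Zn) = 6.98 / 65.38 = 0.1068 mol, so n(e⁻) = 2 × 0.1068 = 0.2135 mol.
The cells are in series, so the same 0.2135 mol of electrons passes through the second cell.
2 H₂O + 2 e⁻ → H₂ + 2 OH⁻ — 2 mol e⁻ per mol H₂, so n(H₂) = 0.2135/2 = 0.1068 mol.
V = nRT/P = (0.1068 × 8.314 × 281) / (150 × 10³) = 0.00166 m³ = 1.66 L.

1.66 L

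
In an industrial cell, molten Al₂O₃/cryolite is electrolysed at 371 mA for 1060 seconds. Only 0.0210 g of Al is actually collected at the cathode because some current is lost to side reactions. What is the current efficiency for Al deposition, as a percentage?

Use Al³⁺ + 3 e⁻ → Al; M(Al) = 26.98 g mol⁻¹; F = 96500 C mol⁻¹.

Q = I·t = 0.3710 × 1060.0 = 393.3 C; n(e⁻) = 393.3/96500 = 0.004075 mol.
Theoretical n(Al) = n(e⁻)/3 = 0.001358 mol, i.e. m_theo = 0.001358 × 26.98 = 0.03665 g.
Efficiency = m_actual / m_theo = 0.0210 / 0.03665 = 57.3 %.

57.3 %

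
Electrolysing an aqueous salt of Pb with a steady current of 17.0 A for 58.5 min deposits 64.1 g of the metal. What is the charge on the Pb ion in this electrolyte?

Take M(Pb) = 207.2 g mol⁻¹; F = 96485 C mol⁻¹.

Q = I·t = 17.00 A × 3510.0 s = 59670 C, so n(e⁻) = 59670/96485 = 0.6184 mol.
n(Pb) deposited = 64.1 / 207.2 = 0.3094 mol.
Electrons per atom = n(e⁻)/n(Pb) = 0.6184 / 0.3094 = 2.00 ≈ 2, so the ion is Pb²⁺.

+2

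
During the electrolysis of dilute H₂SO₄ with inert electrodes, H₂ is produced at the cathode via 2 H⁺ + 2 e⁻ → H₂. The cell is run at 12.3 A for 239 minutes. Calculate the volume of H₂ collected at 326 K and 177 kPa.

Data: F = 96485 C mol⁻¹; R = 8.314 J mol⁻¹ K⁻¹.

Q = I·t = 12.30 A × 14340 s = 176400 C.
n(e⁻) = Q/F = 176400 / 96485 = 1.828 mol.
2 electrons are transferred per H₂ molecule, so n(H₂) = 1.828 / 2 = 0.9140 mol.
V = nRT/P = (0.9140 × 8.314 × 326) / (177 × 10³ Pa) = 0.0140 m³ = 14.0 L.

14.0 L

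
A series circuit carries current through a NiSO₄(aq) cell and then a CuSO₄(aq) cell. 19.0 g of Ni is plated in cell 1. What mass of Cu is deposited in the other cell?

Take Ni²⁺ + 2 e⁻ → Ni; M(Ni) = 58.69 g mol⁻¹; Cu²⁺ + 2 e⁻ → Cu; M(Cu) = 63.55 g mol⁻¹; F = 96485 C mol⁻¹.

n(Ni) = 19.0 / 58.69 = 0.3237 mol.
Since Ni²⁺ + 2 e⁻ → Ni, n(e⁻) passed = 2 × 0.3237 = 0.6475 mol.
Cells in series carry the same charge, so the same 0.6475 mol of electrons passes through cell 2.
Cu²⁺ + 2 e⁻ → Cu, so n(Cu) = 0.6475 / 2 = 0.3237 mol.
m(Cu) = 0.3237 × 63.55 = 20.6 g.

20.6 g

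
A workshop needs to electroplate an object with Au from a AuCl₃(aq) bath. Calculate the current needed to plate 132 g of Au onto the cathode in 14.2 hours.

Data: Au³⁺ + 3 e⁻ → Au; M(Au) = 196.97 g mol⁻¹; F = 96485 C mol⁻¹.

n(Au) = 132 / 196.97 = 0.6702 mol.
n(e⁻) = 3 × 0.6702 = 2.010 mol.
Q = n(e⁻)·F = 2.010 × 96485 = 194000 C.
I = Q/t = 194000 / 51120 s = 3.79 A.

3.79 A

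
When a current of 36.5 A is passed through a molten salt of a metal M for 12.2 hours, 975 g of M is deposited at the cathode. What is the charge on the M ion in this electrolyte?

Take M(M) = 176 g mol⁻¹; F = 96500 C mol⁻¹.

+3

Q = I·t = 36.50 A × 43920 s = 1603000 C, so n(e⁻) = 1603000/96500 = 16.61 mol.
n(M) deposited = 975 / 176 = 5.540 mol.
Electrons per atom = n(e⁻)/n(M) = 16.61 / 5.540 = 3.00 ≈ 3, so the ion is M³⁺.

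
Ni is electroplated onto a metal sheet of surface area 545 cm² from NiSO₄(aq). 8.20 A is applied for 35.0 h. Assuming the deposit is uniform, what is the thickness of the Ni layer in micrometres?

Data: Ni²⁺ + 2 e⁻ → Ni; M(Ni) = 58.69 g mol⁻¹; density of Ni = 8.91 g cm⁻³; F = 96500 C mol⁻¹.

647 μm

Q = I·t = 8.200 × 126000 = 1033000 C; n(e⁻) = 10.71 mol.
n(Ni) = n(e⁻)/2 = 5.353 mol, so m = 5.353 × 58.69 = 314.2 g.
Volume = m/ρ = 314.2 / 8.91 = 35.26 cm³.
Thickness = V/A = 35.26 / 545 = 0.0647 cm = 647 μm.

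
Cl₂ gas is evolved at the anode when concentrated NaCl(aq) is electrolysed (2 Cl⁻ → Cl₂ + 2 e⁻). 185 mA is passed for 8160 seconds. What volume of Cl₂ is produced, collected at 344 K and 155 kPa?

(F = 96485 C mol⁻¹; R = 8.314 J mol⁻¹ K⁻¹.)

Q = I·t = 0.1850 A × 8160.0 s = 1510 C.
n(e⁻) = Q/F = 1510 / 96485 = 0.01565 mol.
2 electrons are transferred per Cl₂ molecule, so n(Cl₂) = 0.01565 / 2 = 0.007823 mol.
V = nRT/P = (0.007823 × 8.314 × 344) / (155 × 10³ Pa) = 1.44 × 10⁻⁴ m³ = 0.144 L.

0.144 L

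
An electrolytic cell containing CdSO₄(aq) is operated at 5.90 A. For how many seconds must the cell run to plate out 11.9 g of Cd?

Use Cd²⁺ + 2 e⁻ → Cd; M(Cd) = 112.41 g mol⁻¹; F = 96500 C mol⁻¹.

3460 s

n(Cd) = m/M = 11.9 / 112.41 = 0.1059 mol.
Each Cd atom requires 2 electrons, so n(e⁻) = 2 × 0.1059 = 0.2117 mol.
Q = n(e⁻)·F = 0.2117 × 96500 = 20430 C.
t = Q/I = 20430 / 5.900 A = 3463 s.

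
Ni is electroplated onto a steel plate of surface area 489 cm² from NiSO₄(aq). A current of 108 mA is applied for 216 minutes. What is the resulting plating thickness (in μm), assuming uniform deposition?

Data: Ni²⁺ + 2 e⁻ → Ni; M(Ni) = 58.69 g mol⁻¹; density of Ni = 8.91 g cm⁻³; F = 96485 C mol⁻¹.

Q = I·t = 0.1080 × 12960 = 1400 C; n(e⁻) = 0.01451 mol.
n(Ni) = n(e⁻)/2 = 0.007253 mol, so m = 0.007253 × 58.69 = 0.4257 g.
Volume = m/ρ = 0.4257 / 8.91 = 0.04778 cm³.
Thickness = V/A = 0.04778 / 489 = 9.77 × 10⁻⁵ cm = 0.977 μm.

0.977 μm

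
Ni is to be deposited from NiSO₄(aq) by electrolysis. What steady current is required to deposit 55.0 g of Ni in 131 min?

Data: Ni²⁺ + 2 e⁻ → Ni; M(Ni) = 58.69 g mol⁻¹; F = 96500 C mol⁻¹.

23.0 A

n(Ni) = 55.0 / 58.69 = 0.9371 mol.
n(e⁻) = 2 × 0.9371 = 1.874 mol.
Q = n(e⁻)·F = 1.874 × 96500 = 180900 C.
I = Q/t = 180900 / 7860.0 s = 23.0 A.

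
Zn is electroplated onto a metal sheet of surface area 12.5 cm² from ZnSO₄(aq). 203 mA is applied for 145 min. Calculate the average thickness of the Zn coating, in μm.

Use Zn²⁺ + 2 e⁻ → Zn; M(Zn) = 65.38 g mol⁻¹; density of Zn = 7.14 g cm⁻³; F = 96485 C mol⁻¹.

Q = I·t = 0.2030 × 8700.0 = 1766 C; n(e⁻) = 0.01830 mol.
n(Zn) = n(e⁻)/2 = 0.009152 mol, so m = 0.009152 × 65.38 = 0.5984 g.
Volume = m/ρ = 0.5984 / 7.14 = 0.08381 cm³.
Thickness = V/A = 0.08381 / 12.5 = 0.00670 cm = 67.0 μm.

67.0 μm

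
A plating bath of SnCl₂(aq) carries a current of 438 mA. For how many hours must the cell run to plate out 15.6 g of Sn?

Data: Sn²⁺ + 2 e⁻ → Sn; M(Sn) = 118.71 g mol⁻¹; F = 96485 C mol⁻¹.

16.1 h

n(Sn) = m/M = 15.6 / 118.71 = 0.1314 mol.
Each Sn atom requires 2 electrons, so n(e⁻) = 2 × 0.1314 = 0.2628 mol.
Q = n(e⁻)·F = 0.2628 × 96485 = 25360 C.
t = Q/I = 25360 / 0.4380 A = 57900 s = 16.1 h.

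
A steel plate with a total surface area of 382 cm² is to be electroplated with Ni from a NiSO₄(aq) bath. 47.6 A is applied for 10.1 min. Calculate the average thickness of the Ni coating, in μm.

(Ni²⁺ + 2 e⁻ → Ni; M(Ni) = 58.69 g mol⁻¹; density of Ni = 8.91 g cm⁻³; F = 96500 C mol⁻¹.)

Q = I·t = 47.60 × 606.00 = 28850 C; n(e⁻) = 0.2989 mol.
n(Ni) = n(e⁻)/2 = 0.1495 mol, so m = 0.1495 × 58.69 = 8.772 g.
Volume = m/ρ = 8.772 / 8.91 = 0.9845 cm³.
Thickness = V/A = 0.9845 / 382 = 0.00258 cm = 25.8 μm.

25.8 μm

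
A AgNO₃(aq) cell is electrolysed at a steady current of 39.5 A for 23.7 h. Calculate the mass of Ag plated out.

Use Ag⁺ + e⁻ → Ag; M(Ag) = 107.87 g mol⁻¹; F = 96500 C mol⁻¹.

Q = I·t = 39.50 A × 85320 s = 3370000 C.
n(e⁻) = Q/F = 3370000 / 96500 = 34.92 mol.
Ag⁺ + e⁻ → Ag, so n(Ag) = n(e⁻)/1 = 34.92 mol.
m = n·M = 34.92 × 107.87 = 3770 g.

3770 g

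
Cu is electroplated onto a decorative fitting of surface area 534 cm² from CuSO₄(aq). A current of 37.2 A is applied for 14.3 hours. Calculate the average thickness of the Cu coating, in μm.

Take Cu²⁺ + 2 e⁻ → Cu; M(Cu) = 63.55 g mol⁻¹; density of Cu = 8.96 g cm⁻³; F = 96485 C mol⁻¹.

Q = I·t = 37.20 × 51480 = 1915000 C; n(e⁻) = 19.85 mol.
n(Cu) = n(e⁻)/2 = 9.924 mol, so m = 9.924 × 63.55 = 630.7 g.
Volume = m/ρ = 630.7 / 8.96 = 70.39 cm³.
Thickness = V/A = 70.39 / 534 = 0.132 cm = 1320 μm.

1320 μm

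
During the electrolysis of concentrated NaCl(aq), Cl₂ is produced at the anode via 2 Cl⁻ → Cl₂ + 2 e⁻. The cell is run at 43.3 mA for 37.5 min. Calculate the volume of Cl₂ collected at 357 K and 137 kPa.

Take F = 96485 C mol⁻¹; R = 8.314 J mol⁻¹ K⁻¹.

Q = I·t = 0.04330 A × 2250.0 s = 97.42 C.
n(e⁻) = Q/F = 97.42 / 96485 = 0.001010 mol.
2 electrons are transferred per Cl₂ molecule, so n(Cl₂) = 0.001010 / 2 = 0.0005049 mol.
V = nRT/P = (0.0005049 × 8.314 × 357) / (137 × 10³ Pa) = 1.09 × 10⁻⁵ m³ = 0.0109 L.

0.0109 L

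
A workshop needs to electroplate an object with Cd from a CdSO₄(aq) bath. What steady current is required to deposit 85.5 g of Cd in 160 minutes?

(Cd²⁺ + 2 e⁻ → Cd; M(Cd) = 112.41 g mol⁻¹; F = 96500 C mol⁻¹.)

n(Cd) = 85.5 / 112.41 = 0.7606 mol.
n(e⁻) = 2 × 0.7606 = 1.521 mol.
Q = n(e⁻)·F = 1.521 × 96500 = 146800 C.
I = Q/t = 146800 / 9600.0 s = 15.3 A.

15.3 A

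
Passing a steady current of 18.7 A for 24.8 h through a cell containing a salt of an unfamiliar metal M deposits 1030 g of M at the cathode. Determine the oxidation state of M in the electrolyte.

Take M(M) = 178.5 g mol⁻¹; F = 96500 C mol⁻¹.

Q = I·t = 18.70 A × 89280 s = 1670000 C, so n(e⁻) = 1670000/96500 = 17.30 mol.
n(M) deposited = 1030 / 178.5 = 5.770 mol.
Electrons per atom = n(e⁻)/n(M) = 17.30 / 5.770 = 3.00 ≈ 3, so the ion is M³⁺.

+3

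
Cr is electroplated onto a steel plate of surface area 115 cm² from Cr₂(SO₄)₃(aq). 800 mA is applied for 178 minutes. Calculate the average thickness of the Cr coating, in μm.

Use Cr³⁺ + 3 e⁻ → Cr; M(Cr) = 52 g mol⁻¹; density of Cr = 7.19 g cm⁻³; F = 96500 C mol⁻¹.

Q = I·t = 0.8000 × 10680 = 8544 C; n(e⁻) = 0.08854 mol.
n(Cr) = n(e⁻)/3 = 0.02951 mol, so m = 0.02951 × 52 = 1.535 g.
Volume = m/ρ = 1.535 / 7.19 = 0.2134 cm³.
Thickness = V/A = 0.2134 / 115 = 0.00186 cm = 18.6 μm.

18.6 μm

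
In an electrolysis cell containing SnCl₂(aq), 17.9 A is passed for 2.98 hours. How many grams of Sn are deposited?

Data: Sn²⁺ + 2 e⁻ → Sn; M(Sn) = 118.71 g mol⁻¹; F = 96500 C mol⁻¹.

118 g

Q = I·t = 17.90 A × 10728 s = 192000 C.
n(e⁻) = Q/F = 192000 / 96500 = 1.990 mol.
Sn²⁺ + 2 e⁻ → Sn, so n(Sn) = n(e⁻)/2 = 0.9950 mol.
m = n·M = 0.9950 × 118.71 = 118 g.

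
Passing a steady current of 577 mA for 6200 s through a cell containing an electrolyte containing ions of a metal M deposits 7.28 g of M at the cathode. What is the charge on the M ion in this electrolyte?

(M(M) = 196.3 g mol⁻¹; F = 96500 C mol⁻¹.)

+1

Q = I·t = 0.5770 A × 6200.0 s = 3577 C, so n(e⁻) = 3577/96500 = 0.03707 mol.
n(M) deposited = 7.28 / 196.3 = 0.03709 mol.
Electrons per atom = n(e⁻)/n(M) = 0.03707 / 0.03709 = 1.00 ≈ 1, so the ion is M⁺.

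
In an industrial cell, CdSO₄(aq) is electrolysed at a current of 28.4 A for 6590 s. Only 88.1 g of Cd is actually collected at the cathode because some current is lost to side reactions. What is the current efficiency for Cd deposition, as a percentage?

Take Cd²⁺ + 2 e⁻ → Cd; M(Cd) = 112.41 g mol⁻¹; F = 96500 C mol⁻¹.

Q = I·t = 28.40 × 6590.0 = 187200 C; n(e⁻) = 187200/96500 = 1.939 mol.
Theoretical n(Cd) = n(e⁻)/2 = 0.9697 mol, i.e. m_theo = 0.9697 × 112.41 = 109.0 g.
Efficiency = m_actual / m_theo = 88.1 / 109.0 = 80.8 %.

80.8 %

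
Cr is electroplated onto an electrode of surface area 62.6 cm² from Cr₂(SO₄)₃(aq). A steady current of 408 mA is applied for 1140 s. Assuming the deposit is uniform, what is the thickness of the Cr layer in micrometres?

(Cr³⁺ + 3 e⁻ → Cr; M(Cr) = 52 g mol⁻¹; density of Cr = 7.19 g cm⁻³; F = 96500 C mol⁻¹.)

Q = I·t = 0.4080 × 1140.0 = 465.1 C; n(e⁻) = 0.004820 mol.
n(Cr) = n(e⁻)/3 = 0.001607 mol, so m = 0.001607 × 52 = 0.08354 g.
Volume = m/ρ = 0.08354 / 7.19 = 0.01162 cm³.
Thickness = V/A = 0.01162 / 62.6 = 1.86 × 10⁻⁴ cm = 1.86 μm.

1.86 μm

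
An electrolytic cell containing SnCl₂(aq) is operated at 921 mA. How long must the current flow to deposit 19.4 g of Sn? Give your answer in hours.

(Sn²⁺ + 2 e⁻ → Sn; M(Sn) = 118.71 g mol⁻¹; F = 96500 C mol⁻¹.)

9.51 h

n(Sn) = m/M = 19.4 / 118.71 = 0.1634 mol.
Each Sn atom requires 2 electrons, so n(e⁻) = 2 × 0.1634 = 0.3268 mol.
Q = n(e⁻)·F = 0.3268 × 96500 = 31540 C.
t = Q/I = 31540 / 0.9210 A = 34250 s = 9.51 h.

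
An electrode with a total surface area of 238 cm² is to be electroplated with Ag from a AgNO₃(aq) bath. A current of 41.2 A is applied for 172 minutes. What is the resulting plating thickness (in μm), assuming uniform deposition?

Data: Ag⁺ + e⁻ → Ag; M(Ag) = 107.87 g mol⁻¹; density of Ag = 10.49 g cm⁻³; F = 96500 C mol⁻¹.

1900 μm

Q = I·t = 41.20 × 10320 = 425200 C; n(e⁻) = 4.406 mol.
n(Ag) = n(e⁻)/1 = 4.406 mol, so m = 4.406 × 107.87 = 475.3 g.
Volume = m/ρ = 475.3 / 10.49 = 45.31 cm³.
Thickness = V/A = 45.31 / 238 = 0.190 cm = 1900 μm.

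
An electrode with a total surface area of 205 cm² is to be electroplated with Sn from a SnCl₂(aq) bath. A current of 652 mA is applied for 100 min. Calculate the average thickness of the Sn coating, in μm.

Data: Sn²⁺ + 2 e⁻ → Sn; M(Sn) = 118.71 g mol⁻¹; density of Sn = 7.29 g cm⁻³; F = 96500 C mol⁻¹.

16.1 μm

Q = I·t = 0.6520 × 6000.0 = 3912 C; n(e⁻) = 0.04054 mol.
n(Sn) = n(e⁻)/2 = 0.02027 mol, so m = 0.02027 × 118.71 = 2.406 g.
Volume = m/ρ = 2.406 / 7.29 = 0.3301 cm³.
Thickness = V/A = 0.3301 / 205 = 0.00161 cm = 16.1 μm.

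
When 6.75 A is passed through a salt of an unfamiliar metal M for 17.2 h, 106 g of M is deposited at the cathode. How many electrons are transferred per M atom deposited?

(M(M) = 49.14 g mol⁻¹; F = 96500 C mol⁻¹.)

Q = I·t = 6.750 A × 61920 s = 418000 C, so n(e⁻) = 418000/96500 = 4.331 mol.
n(M) deposited = 106 / 49.14 = 2.157 mol.
Electrons per atom = n(e⁻)/n(M) = 4.331 / 2.157 = 2.01 ≈ 2, so the ion is M²⁺.

2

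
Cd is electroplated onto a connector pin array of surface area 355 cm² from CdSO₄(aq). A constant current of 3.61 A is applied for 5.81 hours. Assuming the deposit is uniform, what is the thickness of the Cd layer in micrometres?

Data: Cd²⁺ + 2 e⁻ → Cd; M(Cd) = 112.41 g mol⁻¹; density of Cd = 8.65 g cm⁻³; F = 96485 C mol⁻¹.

Q = I·t = 3.610 × 20916 = 75510 C; n(e⁻) = 0.7826 mol.
n(Cd) = n(e⁻)/2 = 0.3913 mol, so m = 0.3913 × 112.41 = 43.98 g.
Volume = m/ρ = 43.98 / 8.65 = 5.085 cm³.
Thickness = V/A = 5.085 / 355 = 0.0143 cm = 143 μm.

143 μm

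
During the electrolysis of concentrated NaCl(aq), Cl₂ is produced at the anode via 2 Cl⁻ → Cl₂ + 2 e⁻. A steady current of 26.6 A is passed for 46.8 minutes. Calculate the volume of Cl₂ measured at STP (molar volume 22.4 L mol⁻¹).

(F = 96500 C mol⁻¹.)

8.67 L

Q = I·t = 26.60 A × 2808.0 s = 74690 C.
n(e⁻) = Q/F = 74690 / 96500 = 0.7740 mol.
2 electrons are transferred per Cl₂ molecule, so n(Cl₂) = 0.7740 / 2 = 0.3870 mol.
V = n × V_m = 0.3870 × 22.4 = 8.67 L.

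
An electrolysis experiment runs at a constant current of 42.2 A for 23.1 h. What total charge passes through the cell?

Q = I·t = 42.20 A × 83160 s = 3.51 × 10⁶ C.

3.51 × 10⁶ C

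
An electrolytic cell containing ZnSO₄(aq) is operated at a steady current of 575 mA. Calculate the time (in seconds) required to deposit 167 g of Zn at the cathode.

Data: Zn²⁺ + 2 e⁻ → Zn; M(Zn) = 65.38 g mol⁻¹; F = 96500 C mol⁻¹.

n(Zn) = m/M = 167 / 65.38 = 2.554 mol.
Each Zn atom requires 2 electrons, so n(e⁻) = 2 × 2.554 = 5.109 mol.
Q = n(e⁻)·F = 5.109 × 96500 = 493000 C.
t = Q/I = 493000 / 0.5750 A = 857400 s.

8.57 × 10⁵ s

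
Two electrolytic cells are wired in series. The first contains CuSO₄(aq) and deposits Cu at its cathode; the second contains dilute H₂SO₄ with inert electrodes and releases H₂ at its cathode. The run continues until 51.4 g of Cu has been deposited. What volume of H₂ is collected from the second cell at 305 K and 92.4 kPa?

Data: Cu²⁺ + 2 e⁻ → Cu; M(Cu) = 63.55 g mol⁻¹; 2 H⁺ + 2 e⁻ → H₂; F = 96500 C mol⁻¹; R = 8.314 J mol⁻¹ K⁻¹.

22.2 L

n(Cu) = 51.4 / 63.55 = 0.8088 mol, so n(e⁻) = 2 × 0.8088 = 1.618 mol.
The cells are in series, so the same 1.618 mol of electrons passes through the second cell.
2 H⁺ + 2 e⁻ → H₂ — 2 mol e⁻ per mol H₂, so n(H₂) = 1.618/2 = 0.8088 mol.
V = nRT/P = (0.8088 × 8.314 × 305) / (92.4 × 10³) = 0.0222 m³ = 22.2 L.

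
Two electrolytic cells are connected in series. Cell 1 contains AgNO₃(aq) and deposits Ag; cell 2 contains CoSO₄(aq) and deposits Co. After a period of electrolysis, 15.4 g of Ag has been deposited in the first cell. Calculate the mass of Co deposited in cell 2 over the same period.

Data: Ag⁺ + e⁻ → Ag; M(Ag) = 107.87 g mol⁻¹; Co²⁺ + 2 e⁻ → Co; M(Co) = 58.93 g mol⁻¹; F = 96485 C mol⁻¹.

n(Ag) = 15.4 / 107.87 = 0.1428 mol.
Since Ag⁺ + e⁻ → Ag, n(e⁻) passed = 1 × 0.1428 = 0.1428 mol.
Cells in series carry the same charge, so the same 0.1428 mol of electrons passes through cell 2.
Co²⁺ + 2 e⁻ → Co, so n(Co) = 0.1428 / 2 = 0.07138 mol.
m(Co) = 0.07138 × 58.93 = 4.21 g.

4.21 g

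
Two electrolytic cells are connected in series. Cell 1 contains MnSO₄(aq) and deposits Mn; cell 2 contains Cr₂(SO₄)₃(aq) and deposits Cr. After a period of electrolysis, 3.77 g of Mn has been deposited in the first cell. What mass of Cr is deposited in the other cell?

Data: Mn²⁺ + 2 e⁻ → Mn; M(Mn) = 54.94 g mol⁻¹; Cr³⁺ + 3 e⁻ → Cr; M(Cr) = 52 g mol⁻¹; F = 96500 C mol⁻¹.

2.38 g

n(Mn) = 3.77 / 54.94 = 0.06862 mol.
Since Mn²⁺ + 2 e⁻ → Mn, n(e⁻) passed = 2 × 0.06862 = 0.1372 mol.
Cells in series carry the same charge, so the same 0.1372 mol of electrons passes through cell 2.
Cr³⁺ + 3 e⁻ → Cr, so n(Cr) = 0.1372 / 3 = 0.04575 mol.
m(Cr) = 0.04575 × 52 = 2.38 g.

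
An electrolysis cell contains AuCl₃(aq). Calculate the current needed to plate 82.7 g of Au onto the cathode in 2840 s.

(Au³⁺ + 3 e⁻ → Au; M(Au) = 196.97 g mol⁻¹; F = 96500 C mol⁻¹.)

n(Au) = 82.7 / 196.97 = 0.4199 mol.
n(e⁻) = 3 × 0.4199 = 1.260 mol.
Q = n(e⁻)·F = 1.260 × 96500 = 121500 C.
I = Q/t = 121500 / 2840.0 s = 42.8 A.

42.8 A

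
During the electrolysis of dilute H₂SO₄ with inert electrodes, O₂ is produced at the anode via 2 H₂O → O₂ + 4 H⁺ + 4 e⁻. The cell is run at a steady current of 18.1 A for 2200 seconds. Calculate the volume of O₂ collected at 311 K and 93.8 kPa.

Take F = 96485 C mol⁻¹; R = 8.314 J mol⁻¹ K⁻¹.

Q = I·t = 18.10 A × 2200.0 s = 39820 C.
n(e⁻) = Q/F = 39820 / 96485 = 0.4127 mol.
4 electrons are transferred per O₂ molecule, so n(O₂) = 0.4127 / 4 = 0.1032 mol.
V = nRT/P = (0.1032 × 8.314 × 311) / (93.8 × 10³ Pa) = 0.00284 m³ = 2.84 L.

2.84 L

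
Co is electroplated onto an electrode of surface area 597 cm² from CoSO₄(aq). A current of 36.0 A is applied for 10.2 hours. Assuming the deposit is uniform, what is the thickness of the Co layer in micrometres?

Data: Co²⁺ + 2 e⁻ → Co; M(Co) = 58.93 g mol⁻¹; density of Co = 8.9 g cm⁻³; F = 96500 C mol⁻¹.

Q = I·t = 36.00 × 36720 = 1322000 C; n(e⁻) = 13.70 mol.
n(Co) = n(e⁻)/2 = 6.849 mol, so m = 6.849 × 58.93 = 403.6 g.
Volume = m/ρ = 403.6 / 8.9 = 45.35 cm³.
Thickness = V/A = 45.35 / 597 = 0.0760 cm = 760 μm.

760 μm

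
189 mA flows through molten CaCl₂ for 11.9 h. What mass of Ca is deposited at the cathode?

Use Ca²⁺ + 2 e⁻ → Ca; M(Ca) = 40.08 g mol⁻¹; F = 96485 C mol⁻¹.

1.68 g

Q = I·t = 0.1890 A × 42840 s = 8097 C.
n(e⁻) = Q/F = 8097 / 96485 = 0.08392 mol.
Ca²⁺ + 2 e⁻ → Ca, so n(Ca) = n(e⁻)/2 = 0.04196 mol.
m = n·M = 0.04196 × 40.08 = 1.68 g.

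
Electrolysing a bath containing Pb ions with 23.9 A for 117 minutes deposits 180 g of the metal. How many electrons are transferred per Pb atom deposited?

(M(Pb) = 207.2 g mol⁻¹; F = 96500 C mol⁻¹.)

2

Q = I·t = 23.90 A × 7020.0 s = 167800 C, so n(e⁻) = 167800/96500 = 1.739 mol.
n(Pb) deposited = 180 / 207.2 = 0.8687 mol.
Electrons per atom = n(e⁻)/n(Pb) = 1.739 / 0.8687 = 2.00 ≈ 2, so the ion is Pb²⁺.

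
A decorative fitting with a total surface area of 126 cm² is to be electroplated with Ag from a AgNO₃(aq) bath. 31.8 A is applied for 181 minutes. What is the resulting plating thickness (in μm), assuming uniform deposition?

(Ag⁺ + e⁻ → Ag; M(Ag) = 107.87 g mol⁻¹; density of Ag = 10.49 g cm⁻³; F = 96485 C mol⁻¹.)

2920 μm

Q = I·t = 31.80 × 10860 = 345300 C; n(e⁻) = 3.579 mol.
n(Ag) = n(e⁻)/1 = 3.579 mol, so m = 3.579 × 107.87 = 386.1 g.
Volume = m/ρ = 386.1 / 10.49 = 36.81 cm³.
Thickness = V/A = 36.81 / 126 = 0.292 cm = 2920 μm.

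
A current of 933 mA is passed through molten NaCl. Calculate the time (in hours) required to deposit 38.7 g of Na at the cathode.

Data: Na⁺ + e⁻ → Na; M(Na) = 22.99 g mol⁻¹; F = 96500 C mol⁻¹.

48.4 h

n(Na) = m/M = 38.7 / 22.99 = 1.683 mol.
Each Na atom requires 1 electron, so n(e⁻) = 1 × 1.683 = 1.683 mol.
Q = n(e⁻)·F = 1.683 × 96500 = 162400 C.
t = Q/I = 162400 / 0.9330 A = 174100 s = 48.4 h.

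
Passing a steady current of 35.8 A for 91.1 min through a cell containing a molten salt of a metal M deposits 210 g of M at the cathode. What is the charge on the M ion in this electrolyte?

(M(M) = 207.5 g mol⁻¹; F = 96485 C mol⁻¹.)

Q = I·t = 35.80 A × 5466.0 s = 195700 C, so n(e⁻) = 195700/96485 = 2.028 mol.
n(M) deposited = 210 / 207.5 = 1.012 mol.
Electrons per atom = n(e⁻)/n(M) = 2.028 / 1.012 = 2.00 ≈ 2, so the ion is M²⁺.

+2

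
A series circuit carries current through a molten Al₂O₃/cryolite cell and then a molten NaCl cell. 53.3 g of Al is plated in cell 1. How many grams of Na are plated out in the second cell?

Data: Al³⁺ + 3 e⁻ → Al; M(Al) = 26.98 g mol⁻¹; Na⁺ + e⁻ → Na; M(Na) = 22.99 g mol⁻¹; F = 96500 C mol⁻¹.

136 g

n(Al) = 53.3 / 26.98 = 1.976 mol.
Since Al³⁺ + 3 e⁻ → Al, n(e⁻) passed = 3 × 1.976 = 5.927 mol.
Cells in series carry the same charge, so the same 5.927 mol of electrons passes through cell 2.
Na⁺ + e⁻ → Na, so n(Na) = 5.927 / 1 = 5.927 mol.
m(Na) = 5.927 × 22.99 = 136 g.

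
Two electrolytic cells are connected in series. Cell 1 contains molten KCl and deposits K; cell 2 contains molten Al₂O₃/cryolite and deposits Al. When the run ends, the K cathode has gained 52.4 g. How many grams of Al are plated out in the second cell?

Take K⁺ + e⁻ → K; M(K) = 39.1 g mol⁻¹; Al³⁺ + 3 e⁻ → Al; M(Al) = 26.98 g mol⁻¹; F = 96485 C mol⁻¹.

12.1 g

n(K) = 52.4 / 39.1 = 1.340 mol.
Since K⁺ + e⁻ → K, n(e⁻) passed = 1 × 1.340 = 1.340 mol.
Cells in series carry the same charge, so the same 1.340 mol of electrons passes through cell 2.
Al³⁺ + 3 e⁻ → Al, so n(Al) = 1.340 / 3 = 0.4467 mol.
m(Al) = 0.4467 × 26.98 = 12.1 g.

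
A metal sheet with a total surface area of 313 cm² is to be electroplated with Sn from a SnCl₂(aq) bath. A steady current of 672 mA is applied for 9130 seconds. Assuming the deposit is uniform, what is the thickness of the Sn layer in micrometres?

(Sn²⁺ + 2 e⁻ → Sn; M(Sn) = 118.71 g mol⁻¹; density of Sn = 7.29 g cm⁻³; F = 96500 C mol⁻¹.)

16.5 μm

Q = I·t = 0.6720 × 9130.0 = 6135 C; n(e⁻) = 0.06358 mol.
n(Sn) = n(e⁻)/2 = 0.03179 mol, so m = 0.03179 × 118.71 = 3.774 g.
Volume = m/ρ = 3.774 / 7.29 = 0.5177 cm³.
Thickness = V/A = 0.5177 / 313 = 0.00165 cm = 16.5 μm.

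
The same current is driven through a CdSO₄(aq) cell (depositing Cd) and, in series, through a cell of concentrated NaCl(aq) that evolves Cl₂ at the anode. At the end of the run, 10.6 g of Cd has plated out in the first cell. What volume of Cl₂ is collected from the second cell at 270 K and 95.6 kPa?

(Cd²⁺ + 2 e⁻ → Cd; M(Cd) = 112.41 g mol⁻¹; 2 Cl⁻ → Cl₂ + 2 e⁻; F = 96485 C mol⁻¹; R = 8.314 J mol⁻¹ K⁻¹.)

n(Cd) = 10.6 / 112.41 = 0.09430 mol, so n(e⁻) = 2 × 0.09430 = 0.1886 mol.
The cells are in series, so the same 0.1886 mol of electrons passes through the second cell.
2 Cl⁻ → Cl₂ + 2 e⁻ — 2 mol e⁻ per mol Cl₂, so n(Cl₂) = 0.1886/2 = 0.09430 mol.
V = nRT/P = (0.09430 × 8.314 × 270) / (95.6 × 10³) = 0.00221 m³ = 2.21 L.

2.21 L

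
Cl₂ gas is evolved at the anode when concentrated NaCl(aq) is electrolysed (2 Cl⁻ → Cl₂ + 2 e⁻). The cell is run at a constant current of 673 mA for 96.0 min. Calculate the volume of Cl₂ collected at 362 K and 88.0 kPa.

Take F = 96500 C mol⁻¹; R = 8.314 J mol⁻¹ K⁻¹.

0.687 L

Q = I·t = 0.6730 A × 5760.0 s = 3876 C.
n(e⁻) = Q/F = 3876 / 96500 = 0.04017 mol.
2 electrons are transferred per Cl₂ molecule, so n(Cl₂) = 0.04017 / 2 = 0.02009 mol.
V = nRT/P = (0.02009 × 8.314 × 362) / (88.0 × 10³ Pa) = 6.87 × 10⁻⁴ m³ = 0.687 L.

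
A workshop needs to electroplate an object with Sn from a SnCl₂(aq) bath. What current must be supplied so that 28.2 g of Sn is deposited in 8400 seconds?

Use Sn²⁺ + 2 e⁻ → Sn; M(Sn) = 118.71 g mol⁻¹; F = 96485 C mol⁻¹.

5.46 A

n(Sn) = 28.2 / 118.71 = 0.2376 mol.
n(e⁻) = 2 × 0.2376 = 0.4751 mol.
Q = n(e⁻)·F = 0.4751 × 96485 = 45840 C.
I = Q/t = 45840 / 8400.0 s = 5.46 A.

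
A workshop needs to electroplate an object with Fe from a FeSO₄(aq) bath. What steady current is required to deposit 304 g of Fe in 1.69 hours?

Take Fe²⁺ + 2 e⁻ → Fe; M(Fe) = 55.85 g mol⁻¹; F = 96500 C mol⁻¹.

n(Fe) = 304 / 55.85 = 5.443 mol.
n(e⁻) = 2 × 5.443 = 10.89 mol.
Q = n(e⁻)·F = 10.89 × 96500 = 1051000 C.
I = Q/t = 1051000 / 6084.0 s = 173 A.

173 A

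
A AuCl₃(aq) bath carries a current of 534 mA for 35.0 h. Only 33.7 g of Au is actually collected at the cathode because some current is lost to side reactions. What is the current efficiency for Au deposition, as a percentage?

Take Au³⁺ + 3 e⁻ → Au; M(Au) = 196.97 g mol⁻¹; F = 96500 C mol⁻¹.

Q = I·t = 0.5340 × 126000 = 67280 C; n(e⁻) = 67280/96500 = 0.6972 mol.
Theoretical n(Au) = n(e⁻)/3 = 0.2324 mol, i.e. m_theo = 0.2324 × 196.97 = 45.78 g.
Efficiency = m_actual / m_theo = 33.7 / 45.78 = 73.6 %.

73.6 %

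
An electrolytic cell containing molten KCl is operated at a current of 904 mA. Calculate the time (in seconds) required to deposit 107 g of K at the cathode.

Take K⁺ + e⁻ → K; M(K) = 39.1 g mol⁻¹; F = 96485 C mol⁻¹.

n(K) = m/M = 107 / 39.1 = 2.737 mol.
Each K atom requires 1 electron, so n(e⁻) = 1 × 2.737 = 2.737 mol.
Q = n(e⁻)·F = 2.737 × 96485 = 264000 C.
t = Q/I = 264000 / 0.9040 A = 292100 s.

2.92 × 10⁵ s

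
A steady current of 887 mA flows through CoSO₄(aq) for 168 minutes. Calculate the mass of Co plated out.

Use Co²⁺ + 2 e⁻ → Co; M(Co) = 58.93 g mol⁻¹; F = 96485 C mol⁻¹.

Q = I·t = 0.8870 A × 10080 s = 8941 C.
n(e⁻) = Q/F = 8941 / 96485 = 0.09267 mol.
Co²⁺ + 2 e⁻ → Co, so n(Co) = n(e⁻)/2 = 0.04633 mol.
m = n·M = 0.04633 × 58.93 = 2.73 g.

2.73 g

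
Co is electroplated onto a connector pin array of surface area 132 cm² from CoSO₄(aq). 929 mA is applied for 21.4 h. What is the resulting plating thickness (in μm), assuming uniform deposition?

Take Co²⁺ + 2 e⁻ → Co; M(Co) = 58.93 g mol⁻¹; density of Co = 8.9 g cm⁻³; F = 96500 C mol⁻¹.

186 μm

Q = I·t = 0.9290 × 77040 = 71570 C; n(e⁻) = 0.7417 mol.
n(Co) = n(e⁻)/2 = 0.3708 mol, so m = 0.3708 × 58.93 = 21.85 g.
Volume = m/ρ = 21.85 / 8.9 = 2.455 cm³.
Thickness = V/A = 2.455 / 132 = 0.0186 cm = 186 μm.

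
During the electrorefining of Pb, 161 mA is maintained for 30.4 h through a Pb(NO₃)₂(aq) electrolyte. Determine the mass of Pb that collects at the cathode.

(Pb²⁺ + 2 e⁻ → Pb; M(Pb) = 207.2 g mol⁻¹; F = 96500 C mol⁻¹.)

Q = I·t = 0.1610 A × 109440 s = 17620 C.
n(e⁻) = Q/F = 17620 / 96500 = 0.1826 mol.
Pb²⁺ + 2 e⁻ → Pb, so n(Pb) = n(e⁻)/2 = 0.09129 mol.
m = n·M = 0.09129 × 207.2 = 18.9 g.

18.9 g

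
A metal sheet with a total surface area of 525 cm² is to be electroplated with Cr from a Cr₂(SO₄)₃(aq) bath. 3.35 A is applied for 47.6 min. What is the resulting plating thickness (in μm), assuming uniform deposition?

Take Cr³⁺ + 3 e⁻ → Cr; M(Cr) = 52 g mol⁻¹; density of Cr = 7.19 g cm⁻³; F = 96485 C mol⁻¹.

4.55 μm

Q = I·t = 3.350 × 2856.0 = 9568 C; n(e⁻) = 0.09916 mol.
n(Cr) = n(e⁻)/3 = 0.03305 mol, so m = 0.03305 × 52 = 1.719 g.
Volume = m/ρ = 1.719 / 7.19 = 0.2391 cm³.
Thickness = V/A = 0.2391 / 525 = 4.55 × 10⁻⁴ cm = 4.55 μm.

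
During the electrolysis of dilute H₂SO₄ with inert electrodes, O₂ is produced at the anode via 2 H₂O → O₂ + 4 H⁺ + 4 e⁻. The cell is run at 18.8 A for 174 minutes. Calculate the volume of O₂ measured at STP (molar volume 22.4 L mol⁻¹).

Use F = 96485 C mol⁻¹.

11.4 L

Q = I·t = 18.80 A × 10440 s = 196300 C.
n(e⁻) = Q/F = 196300 / 96485 = 2.034 mol.
4 electrons are transferred per O₂ molecule, so n(O₂) = 2.034 / 4 = 0.5086 mol.
V = n × V_m = 0.5086 × 22.4 = 11.4 L.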